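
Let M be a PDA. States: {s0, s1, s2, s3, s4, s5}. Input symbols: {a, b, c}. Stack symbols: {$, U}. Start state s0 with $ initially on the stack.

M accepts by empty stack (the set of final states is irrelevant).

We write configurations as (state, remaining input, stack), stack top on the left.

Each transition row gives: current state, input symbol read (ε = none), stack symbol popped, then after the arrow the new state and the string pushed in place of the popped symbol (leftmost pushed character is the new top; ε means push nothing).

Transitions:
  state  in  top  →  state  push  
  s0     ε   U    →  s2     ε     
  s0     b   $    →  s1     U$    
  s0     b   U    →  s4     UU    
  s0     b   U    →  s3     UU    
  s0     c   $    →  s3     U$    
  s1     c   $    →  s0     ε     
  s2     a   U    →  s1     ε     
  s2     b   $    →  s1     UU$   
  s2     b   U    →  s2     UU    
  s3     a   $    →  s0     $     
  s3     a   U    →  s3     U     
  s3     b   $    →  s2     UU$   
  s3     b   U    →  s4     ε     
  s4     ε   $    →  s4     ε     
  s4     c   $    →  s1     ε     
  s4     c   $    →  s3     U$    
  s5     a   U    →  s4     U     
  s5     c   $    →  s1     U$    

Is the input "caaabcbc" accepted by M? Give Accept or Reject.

One accepting computation: (s0, caaabcbc, $) ⊢ (s3, aaabcbc, U$) ⊢ (s3, aabcbc, U$) ⊢ (s3, abcbc, U$) ⊢ (s3, bcbc, U$) ⊢ (s4, cbc, $) ⊢ (s3, bc, U$) ⊢ (s4, c, $) ⊢ (s1, ε, ε)
All input consumed and the stack is empty.

Accept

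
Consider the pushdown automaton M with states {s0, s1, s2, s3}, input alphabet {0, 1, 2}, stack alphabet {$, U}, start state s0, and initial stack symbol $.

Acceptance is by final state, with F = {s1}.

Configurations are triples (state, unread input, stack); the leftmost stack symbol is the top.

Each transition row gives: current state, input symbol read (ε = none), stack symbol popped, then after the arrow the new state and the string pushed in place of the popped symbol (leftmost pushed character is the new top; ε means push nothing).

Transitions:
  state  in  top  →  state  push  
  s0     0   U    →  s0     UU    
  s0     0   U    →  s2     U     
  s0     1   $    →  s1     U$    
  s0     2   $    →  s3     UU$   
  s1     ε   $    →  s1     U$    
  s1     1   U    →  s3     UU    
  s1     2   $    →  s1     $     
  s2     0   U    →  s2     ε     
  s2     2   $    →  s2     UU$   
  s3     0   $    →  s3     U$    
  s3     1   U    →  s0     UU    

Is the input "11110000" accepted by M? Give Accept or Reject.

No computation consumes all input and reaches a final state.

Reject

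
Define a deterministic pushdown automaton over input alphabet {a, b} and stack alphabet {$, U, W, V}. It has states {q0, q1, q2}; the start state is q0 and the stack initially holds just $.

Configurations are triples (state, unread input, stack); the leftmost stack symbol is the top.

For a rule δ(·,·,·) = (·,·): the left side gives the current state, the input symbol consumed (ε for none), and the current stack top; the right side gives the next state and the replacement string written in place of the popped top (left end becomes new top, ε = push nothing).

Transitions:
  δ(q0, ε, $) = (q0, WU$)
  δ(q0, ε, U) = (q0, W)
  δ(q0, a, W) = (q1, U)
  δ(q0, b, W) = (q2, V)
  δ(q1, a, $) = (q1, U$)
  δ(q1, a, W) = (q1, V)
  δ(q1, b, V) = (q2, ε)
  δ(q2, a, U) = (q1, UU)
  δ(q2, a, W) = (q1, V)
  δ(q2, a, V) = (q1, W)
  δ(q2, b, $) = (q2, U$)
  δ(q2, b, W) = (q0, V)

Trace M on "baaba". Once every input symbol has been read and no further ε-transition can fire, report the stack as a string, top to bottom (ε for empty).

UU$

(q0, baaba, $)
  ε-move, top $: go to q0, push WU$ → (q0, baaba, WU$)
  read b, top W: go to q2, push V → (q2, aaba, VU$)
  read a, top V: go to q1, push W → (q1, aba, WU$)
  read a, top W: go to q1, push V → (q1, ba, VU$)
  read b, top V: go to q2, push ε → (q2, a, U$)
  read a, top U: go to q1, push UU → (q1, ε, UU$)
All input consumed in state q1 with stack UU$.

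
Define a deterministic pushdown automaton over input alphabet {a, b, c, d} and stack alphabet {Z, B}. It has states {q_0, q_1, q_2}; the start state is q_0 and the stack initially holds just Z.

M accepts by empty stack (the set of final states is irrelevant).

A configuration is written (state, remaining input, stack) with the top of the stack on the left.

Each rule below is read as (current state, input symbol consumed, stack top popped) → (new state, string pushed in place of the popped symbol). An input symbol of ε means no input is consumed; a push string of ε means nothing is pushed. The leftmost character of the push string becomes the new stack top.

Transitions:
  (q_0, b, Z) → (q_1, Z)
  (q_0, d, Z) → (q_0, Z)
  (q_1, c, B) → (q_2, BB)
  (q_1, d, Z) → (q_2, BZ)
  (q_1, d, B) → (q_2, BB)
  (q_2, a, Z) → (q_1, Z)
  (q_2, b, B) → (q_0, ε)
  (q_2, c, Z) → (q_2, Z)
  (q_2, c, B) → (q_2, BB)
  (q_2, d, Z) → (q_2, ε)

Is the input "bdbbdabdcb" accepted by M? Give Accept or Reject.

(q_0, bdbbdabdcb, Z) ⊢ (q_1, dbbdabdcb, Z) ⊢ (q_2, bbdabdcb, BZ) ⊢ (q_0, bdabdcb, Z) ⊢ (q_1, dabdcb, Z) ⊢ (q_2, abdcb, BZ)
No transition applies at (q_2, abdcb, BZ); input not fully consumed.

Reject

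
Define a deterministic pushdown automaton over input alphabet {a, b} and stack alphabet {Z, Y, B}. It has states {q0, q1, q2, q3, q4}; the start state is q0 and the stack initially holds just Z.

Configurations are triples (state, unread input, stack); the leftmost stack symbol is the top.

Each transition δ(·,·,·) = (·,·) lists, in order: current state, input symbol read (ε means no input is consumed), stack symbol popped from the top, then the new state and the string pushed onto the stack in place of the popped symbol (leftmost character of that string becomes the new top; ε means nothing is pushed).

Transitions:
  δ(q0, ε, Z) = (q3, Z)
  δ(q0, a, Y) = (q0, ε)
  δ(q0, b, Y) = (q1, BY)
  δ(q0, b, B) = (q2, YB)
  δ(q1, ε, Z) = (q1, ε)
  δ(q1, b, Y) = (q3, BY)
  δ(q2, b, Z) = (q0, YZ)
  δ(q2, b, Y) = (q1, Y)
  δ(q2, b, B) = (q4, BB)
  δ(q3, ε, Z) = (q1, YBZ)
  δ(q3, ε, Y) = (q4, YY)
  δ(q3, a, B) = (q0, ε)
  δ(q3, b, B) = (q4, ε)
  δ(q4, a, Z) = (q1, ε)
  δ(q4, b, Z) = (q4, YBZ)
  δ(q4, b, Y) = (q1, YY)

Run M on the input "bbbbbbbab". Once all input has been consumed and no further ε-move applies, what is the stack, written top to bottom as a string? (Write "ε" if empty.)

BYYYBZ

(q0, bbbbbbbab, Z) ⊢ (q3, bbbbbbbab, Z) ⊢ (q1, bbbbbbbab, YBZ) ⊢ (q3, bbbbbbab, BYBZ) ⊢ (q4, bbbbbab, YBZ) ⊢ (q1, bbbbab, YYBZ) ⊢ (q3, bbbab, BYYBZ) ⊢ (q4, bbab, YYBZ) ⊢ (q1, bab, YYYBZ) ⊢ (q3, ab, BYYYBZ) ⊢ (q0, b, YYYBZ) ⊢ (q1, ε, BYYYBZ)
All input consumed in state q1 with stack BYYYBZ.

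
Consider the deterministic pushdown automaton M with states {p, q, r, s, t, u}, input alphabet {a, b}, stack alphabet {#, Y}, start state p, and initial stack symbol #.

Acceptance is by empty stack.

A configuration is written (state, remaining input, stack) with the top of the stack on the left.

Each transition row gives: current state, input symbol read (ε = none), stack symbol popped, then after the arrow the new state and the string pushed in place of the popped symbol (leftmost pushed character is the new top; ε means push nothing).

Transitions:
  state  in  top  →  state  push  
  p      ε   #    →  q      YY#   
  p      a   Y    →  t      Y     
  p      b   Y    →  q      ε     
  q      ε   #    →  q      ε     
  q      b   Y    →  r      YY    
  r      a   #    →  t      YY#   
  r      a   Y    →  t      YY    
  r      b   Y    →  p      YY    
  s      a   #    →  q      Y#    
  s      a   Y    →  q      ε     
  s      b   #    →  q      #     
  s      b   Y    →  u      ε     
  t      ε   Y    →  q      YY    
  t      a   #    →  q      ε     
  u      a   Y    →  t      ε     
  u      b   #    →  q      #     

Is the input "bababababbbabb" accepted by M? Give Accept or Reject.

(p, bababababbbabb, #)
  ε-move, top #: go to q, push YY# → (q, bababababbbabb, YY#)
  read b, top Y: go to r, push YY → (r, ababababbbabb, YYY#)
  read a, top Y: go to t, push YY → (t, babababbbabb, YYYY#)
  ε-move, top Y: go to q, push YY → (q, babababbbabb, YYYYY#)
  read b, top Y: go to r, push YY → (r, abababbbabb, YYYYYY#)
  read a, top Y: go to t, push YY → (t, bababbbabb, YYYYYYY#)
  ε-move, top Y: go to q, push YY → (q, bababbbabb, YYYYYYYY#)
  read b, top Y: go to r, push YY → (r, ababbbabb, YYYYYYYYY#)
  read a, top Y: go to t, push YY → (t, babbbabb, YYYYYYYYYY#)
  ε-move, top Y: go to q, push YY → (q, babbbabb, YYYYYYYYYYY#)
  read b, top Y: go to r, push YY → (r, abbbabb, YYYYYYYYYYYY#)
  read a, top Y: go to t, push YY → (t, bbbabb, YYYYYYYYYYYYY#)
  ε-move, top Y: go to q, push YY → (q, bbbabb, YYYYYYYYYYYYYY#)
  read b, top Y: go to r, push YY → (r, bbabb, YYYYYYYYYYYYYYY#)
  read b, top Y: go to p, push YY → (p, babb, YYYYYYYYYYYYYYYY#)
  read b, top Y: go to q, push ε → (q, abb, YYYYYYYYYYYYYYY#)
No transition applies at (q, abb, YYYYYYYYYYYYYYY#); input not fully consumed.

Reject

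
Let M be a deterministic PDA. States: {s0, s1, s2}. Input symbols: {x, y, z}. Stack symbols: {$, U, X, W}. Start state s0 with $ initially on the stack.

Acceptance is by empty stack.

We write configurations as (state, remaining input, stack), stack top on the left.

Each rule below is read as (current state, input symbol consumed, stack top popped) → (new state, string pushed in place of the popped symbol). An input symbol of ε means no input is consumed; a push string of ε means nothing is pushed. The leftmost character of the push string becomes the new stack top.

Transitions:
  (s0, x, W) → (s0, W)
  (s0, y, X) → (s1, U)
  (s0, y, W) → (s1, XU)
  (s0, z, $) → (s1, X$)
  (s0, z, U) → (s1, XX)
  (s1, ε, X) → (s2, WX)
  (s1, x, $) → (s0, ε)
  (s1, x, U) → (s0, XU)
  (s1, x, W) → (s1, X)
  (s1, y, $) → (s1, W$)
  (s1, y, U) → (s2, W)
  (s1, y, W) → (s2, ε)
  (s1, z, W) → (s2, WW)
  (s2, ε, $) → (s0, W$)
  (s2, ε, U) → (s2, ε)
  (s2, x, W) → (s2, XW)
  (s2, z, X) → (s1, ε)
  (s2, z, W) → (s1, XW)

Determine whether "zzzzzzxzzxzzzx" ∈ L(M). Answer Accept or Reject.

Reject

(s0, zzzzzzxzzxzzzx, $)
  read z, top $: go to s1, push X$ → (s1, zzzzzxzzxzzzx, X$)
  ε-move, top X: go to s2, push WX → (s2, zzzzzxzzxzzzx, WX$)
  read z, top W: go to s1, push XW → (s1, zzzzxzzxzzzx, XWX$)
  ε-move, top X: go to s2, push WX → (s2, zzzzxzzxzzzx, WXWX$)
  read z, top W: go to s1, push XW → (s1, zzzxzzxzzzx, XWXWX$)
  ε-move, top X: go to s2, push WX → (s2, zzzxzzxzzzx, WXWXWX$)
  read z, top W: go to s1, push XW → (s1, zzxzzxzzzx, XWXWXWX$)
  ε-move, top X: go to s2, push WX → (s2, zzxzzxzzzx, WXWXWXWX$)
  read z, top W: go to s1, push XW → (s1, zxzzxzzzx, XWXWXWXWX$)
  ε-move, top X: go to s2, push WX → (s2, zxzzxzzzx, WXWXWXWXWX$)
  read z, top W: go to s1, push XW → (s1, xzzxzzzx, XWXWXWXWXWX$)
  ε-move, top X: go to s2, push WX → (s2, xzzxzzzx, WXWXWXWXWXWX$)
  read x, top W: go to s2, push XW → (s2, zzxzzzx, XWXWXWXWXWXWX$)
  read z, top X: go to s1, push ε → (s1, zxzzzx, WXWXWXWXWXWX$)
  read z, top W: go to s2, push WW → (s2, xzzzx, WWXWXWXWXWXWX$)
  read x, top W: go to s2, push XW → (s2, zzzx, XWWXWXWXWXWXWX$)
  read z, top X: go to s1, push ε → (s1, zzx, WWXWXWXWXWXWX$)
  read z, top W: go to s2, push WW → (s2, zx, WWWXWXWXWXWXWX$)
  read z, top W: go to s1, push XW → (s1, x, XWWWXWXWXWXWXWX$)
  ε-move, top X: go to s2, push WX → (s2, x, WXWWWXWXWXWXWXWX$)
  read x, top W: go to s2, push XW → (s2, ε, XWXWWWXWXWXWXWXWX$)
All input consumed; stack is XWXWWWXWXWXWXWXWX$, not empty, and no further ε-move applies.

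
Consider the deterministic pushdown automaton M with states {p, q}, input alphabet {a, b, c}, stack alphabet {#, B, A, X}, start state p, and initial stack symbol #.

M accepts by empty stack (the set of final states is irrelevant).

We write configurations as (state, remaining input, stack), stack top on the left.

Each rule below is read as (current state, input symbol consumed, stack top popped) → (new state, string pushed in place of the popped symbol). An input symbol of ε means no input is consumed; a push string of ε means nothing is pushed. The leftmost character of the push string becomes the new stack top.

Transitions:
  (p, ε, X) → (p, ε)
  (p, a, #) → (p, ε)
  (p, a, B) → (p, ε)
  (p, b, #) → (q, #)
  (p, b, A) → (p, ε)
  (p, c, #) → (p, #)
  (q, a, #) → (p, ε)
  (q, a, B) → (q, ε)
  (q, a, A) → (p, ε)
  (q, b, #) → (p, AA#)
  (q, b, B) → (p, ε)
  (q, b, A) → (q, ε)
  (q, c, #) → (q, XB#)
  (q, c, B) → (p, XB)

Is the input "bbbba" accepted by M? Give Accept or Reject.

Accept

(p, bbbba, #)
  read b, top #: go to q, push # → (q, bbba, #)
  read b, top #: go to p, push AA# → (p, bba, AA#)
  read b, top A: go to p, push ε → (p, ba, A#)
  read b, top A: go to p, push ε → (p, a, #)
  read a, top #: go to p, push ε → (p, ε, ε)
All input consumed and the stack is empty.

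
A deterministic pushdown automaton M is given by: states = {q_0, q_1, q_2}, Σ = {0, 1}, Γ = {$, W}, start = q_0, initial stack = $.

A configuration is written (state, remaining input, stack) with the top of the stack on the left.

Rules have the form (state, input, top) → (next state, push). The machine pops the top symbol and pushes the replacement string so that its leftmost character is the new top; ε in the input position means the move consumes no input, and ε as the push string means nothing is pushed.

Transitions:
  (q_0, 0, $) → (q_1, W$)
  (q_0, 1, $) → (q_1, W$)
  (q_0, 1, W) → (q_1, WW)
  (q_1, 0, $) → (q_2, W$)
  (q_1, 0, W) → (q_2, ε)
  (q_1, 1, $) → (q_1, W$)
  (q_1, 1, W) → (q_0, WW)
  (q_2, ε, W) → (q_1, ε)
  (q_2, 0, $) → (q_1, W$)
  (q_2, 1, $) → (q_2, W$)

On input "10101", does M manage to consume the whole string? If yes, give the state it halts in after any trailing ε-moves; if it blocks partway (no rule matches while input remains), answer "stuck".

q_1

(q_0, 10101, $) ⊢ (q_1, 0101, W$) ⊢ (q_2, 101, $) ⊢ (q_2, 01, W$) ⊢ (q_1, 01, $) ⊢ (q_2, 1, W$) ⊢ (q_1, 1, $) ⊢ (q_1, ε, W$)
All input consumed; M is in state q_1.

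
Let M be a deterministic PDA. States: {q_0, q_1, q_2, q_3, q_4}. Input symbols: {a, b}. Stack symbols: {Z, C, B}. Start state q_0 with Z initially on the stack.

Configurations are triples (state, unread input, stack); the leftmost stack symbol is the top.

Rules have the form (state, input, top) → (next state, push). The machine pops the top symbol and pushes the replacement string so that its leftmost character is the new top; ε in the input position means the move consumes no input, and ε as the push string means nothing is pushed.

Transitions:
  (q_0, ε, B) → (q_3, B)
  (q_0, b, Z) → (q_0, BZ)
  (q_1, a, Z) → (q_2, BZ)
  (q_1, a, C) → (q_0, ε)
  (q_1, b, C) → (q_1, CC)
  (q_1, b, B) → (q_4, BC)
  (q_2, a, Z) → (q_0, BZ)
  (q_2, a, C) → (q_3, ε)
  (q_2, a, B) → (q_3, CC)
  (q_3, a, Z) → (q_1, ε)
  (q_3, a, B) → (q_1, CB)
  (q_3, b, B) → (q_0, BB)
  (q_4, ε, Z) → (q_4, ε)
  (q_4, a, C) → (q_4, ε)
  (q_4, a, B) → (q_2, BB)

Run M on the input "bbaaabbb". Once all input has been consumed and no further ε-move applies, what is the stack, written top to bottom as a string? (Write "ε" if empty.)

CCCCBBZ

(q_0, bbaaabbb, Z)
  read b, top Z: go to q_0, push BZ → (q_0, baaabbb, BZ)
  ε-move, top B: go to q_3, push B → (q_3, baaabbb, BZ)
  read b, top B: go to q_0, push BB → (q_0, aaabbb, BBZ)
  ε-move, top B: go to q_3, push B → (q_3, aaabbb, BBZ)
  read a, top B: go to q_1, push CB → (q_1, aabbb, CBBZ)
  read a, top C: go to q_0, push ε → (q_0, abbb, BBZ)
  ε-move, top B: go to q_3, push B → (q_3, abbb, BBZ)
  read a, top B: go to q_1, push CB → (q_1, bbb, CBBZ)
  read b, top C: go to q_1, push CC → (q_1, bb, CCBBZ)
  read b, top C: go to q_1, push CC → (q_1, b, CCCBBZ)
  read b, top C: go to q_1, push CC → (q_1, ε, CCCCBBZ)
All input consumed in state q_1 with stack CCCCBBZ.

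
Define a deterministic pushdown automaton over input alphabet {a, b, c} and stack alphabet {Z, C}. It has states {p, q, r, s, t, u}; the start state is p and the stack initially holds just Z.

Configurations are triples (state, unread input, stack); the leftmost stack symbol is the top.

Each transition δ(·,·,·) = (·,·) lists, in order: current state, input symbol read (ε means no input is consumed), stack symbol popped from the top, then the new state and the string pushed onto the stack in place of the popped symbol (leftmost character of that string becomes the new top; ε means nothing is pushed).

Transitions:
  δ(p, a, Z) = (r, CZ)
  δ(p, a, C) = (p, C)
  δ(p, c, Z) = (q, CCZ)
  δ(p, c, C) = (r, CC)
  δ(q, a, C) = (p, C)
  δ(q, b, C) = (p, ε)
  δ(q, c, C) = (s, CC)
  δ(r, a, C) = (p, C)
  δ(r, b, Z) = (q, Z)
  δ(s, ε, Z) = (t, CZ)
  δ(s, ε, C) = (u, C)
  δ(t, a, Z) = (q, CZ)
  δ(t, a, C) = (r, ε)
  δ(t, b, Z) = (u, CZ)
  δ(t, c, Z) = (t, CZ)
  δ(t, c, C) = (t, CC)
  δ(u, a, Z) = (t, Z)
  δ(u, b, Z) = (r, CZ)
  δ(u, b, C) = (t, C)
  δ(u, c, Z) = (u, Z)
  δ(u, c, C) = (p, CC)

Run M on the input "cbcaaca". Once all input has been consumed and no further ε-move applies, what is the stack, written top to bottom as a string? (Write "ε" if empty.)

CCCZ

(p, cbcaaca, Z)
  read c, top Z: go to q, push CCZ → (q, bcaaca, CCZ)
  read b, top C: go to p, push ε → (p, caaca, CZ)
  read c, top C: go to r, push CC → (r, aaca, CCZ)
  read a, top C: go to p, push C → (p, aca, CCZ)
  read a, top C: go to p, push C → (p, ca, CCZ)
  read c, top C: go to r, push CC → (r, a, CCCZ)
  read a, top C: go to p, push C → (p, ε, CCCZ)
All input consumed in state p with stack CCCZ.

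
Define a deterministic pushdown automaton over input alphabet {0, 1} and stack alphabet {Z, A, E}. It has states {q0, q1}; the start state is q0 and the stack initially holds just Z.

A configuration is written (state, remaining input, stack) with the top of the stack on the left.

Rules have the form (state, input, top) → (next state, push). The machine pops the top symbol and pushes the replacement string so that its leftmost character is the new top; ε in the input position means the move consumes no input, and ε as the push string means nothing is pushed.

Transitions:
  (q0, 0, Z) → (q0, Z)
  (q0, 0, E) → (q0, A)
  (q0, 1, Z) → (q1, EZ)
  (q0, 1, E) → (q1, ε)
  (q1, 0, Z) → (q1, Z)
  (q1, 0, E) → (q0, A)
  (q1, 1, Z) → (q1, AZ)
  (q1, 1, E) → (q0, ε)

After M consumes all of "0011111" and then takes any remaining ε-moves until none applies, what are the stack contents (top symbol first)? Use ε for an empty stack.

EZ

(q0, 0011111, Z)
  read 0, top Z: go to q0, push Z → (q0, 011111, Z)
  read 0, top Z: go to q0, push Z → (q0, 11111, Z)
  read 1, top Z: go to q1, push EZ → (q1, 1111, EZ)
  read 1, top E: go to q0, push ε → (q0, 111, Z)
  read 1, top Z: go to q1, push EZ → (q1, 11, EZ)
  read 1, top E: go to q0, push ε → (q0, 1, Z)
  read 1, top Z: go to q1, push EZ → (q1, ε, EZ)
All input consumed in state q1 with stack EZ.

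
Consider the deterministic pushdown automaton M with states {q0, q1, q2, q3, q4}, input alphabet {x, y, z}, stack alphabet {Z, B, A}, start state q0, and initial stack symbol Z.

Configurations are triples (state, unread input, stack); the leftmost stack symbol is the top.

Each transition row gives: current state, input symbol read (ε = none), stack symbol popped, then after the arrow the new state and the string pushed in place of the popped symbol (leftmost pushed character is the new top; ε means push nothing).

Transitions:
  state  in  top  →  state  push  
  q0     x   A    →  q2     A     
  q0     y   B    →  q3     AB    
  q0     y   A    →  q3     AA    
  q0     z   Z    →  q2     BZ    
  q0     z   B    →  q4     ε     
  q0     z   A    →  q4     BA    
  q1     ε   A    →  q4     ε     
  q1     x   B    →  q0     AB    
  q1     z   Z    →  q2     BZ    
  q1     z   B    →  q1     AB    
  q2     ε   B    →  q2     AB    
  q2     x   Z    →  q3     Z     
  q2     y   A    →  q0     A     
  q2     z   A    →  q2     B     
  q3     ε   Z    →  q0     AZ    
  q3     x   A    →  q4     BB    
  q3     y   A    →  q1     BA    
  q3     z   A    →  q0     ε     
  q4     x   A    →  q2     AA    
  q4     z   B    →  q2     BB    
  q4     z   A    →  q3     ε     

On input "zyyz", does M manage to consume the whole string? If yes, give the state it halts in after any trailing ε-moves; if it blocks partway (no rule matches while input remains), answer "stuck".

q0

(q0, zyyz, Z)
  read z, top Z: go to q2, push BZ → (q2, yyz, BZ)
  ε-move, top B: go to q2, push AB → (q2, yyz, ABZ)
  read y, top A: go to q0, push A → (q0, yz, ABZ)
  read y, top A: go to q3, push AA → (q3, z, AABZ)
  read z, top A: go to q0, push ε → (q0, ε, ABZ)
All input consumed; M is in state q0.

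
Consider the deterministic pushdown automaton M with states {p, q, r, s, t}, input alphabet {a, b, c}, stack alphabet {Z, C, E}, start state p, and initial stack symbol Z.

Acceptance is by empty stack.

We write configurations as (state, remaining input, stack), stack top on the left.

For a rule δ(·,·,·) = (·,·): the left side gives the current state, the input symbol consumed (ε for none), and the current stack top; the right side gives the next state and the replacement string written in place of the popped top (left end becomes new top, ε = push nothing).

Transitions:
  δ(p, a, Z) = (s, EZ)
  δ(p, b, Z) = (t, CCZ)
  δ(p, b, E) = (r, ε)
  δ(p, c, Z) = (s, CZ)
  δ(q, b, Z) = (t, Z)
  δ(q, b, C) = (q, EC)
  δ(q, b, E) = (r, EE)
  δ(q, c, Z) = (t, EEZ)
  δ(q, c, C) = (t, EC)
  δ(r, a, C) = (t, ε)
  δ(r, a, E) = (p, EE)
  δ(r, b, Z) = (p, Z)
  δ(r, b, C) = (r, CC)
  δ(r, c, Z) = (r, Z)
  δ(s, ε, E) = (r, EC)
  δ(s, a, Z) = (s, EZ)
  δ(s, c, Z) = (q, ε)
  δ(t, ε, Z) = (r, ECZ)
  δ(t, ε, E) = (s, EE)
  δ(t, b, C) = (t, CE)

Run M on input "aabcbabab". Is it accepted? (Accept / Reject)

(p, aabcbabab, Z) ⊢ (s, abcbabab, EZ) ⊢ (r, abcbabab, ECZ) ⊢ (p, bcbabab, EECZ) ⊢ (r, cbabab, ECZ)
No transition applies at (r, cbabab, ECZ); input not fully consumed.

Reject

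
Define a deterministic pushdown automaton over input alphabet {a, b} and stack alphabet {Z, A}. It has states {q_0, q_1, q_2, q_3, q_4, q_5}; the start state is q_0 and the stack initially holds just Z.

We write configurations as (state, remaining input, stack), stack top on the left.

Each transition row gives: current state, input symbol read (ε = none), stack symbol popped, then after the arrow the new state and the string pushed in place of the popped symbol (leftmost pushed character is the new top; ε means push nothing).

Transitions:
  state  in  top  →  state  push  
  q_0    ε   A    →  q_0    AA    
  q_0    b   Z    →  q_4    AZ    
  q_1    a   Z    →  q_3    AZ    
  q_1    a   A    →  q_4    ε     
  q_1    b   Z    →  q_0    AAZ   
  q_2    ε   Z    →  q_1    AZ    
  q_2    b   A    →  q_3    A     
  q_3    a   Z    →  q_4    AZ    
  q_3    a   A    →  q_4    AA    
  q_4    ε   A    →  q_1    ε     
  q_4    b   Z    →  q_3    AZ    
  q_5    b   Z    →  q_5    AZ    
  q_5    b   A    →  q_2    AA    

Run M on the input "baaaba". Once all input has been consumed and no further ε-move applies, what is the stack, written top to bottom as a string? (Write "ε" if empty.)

(q_0, baaaba, Z)
  read b, top Z: go to q_4, push AZ → (q_4, aaaba, AZ)
  ε-move, top A: go to q_1, push ε → (q_1, aaaba, Z)
  read a, top Z: go to q_3, push AZ → (q_3, aaba, AZ)
  read a, top A: go to q_4, push AA → (q_4, aba, AAZ)
  ε-move, top A: go to q_1, push ε → (q_1, aba, AZ)
  read a, top A: go to q_4, push ε → (q_4, ba, Z)
  read b, top Z: go to q_3, push AZ → (q_3, a, AZ)
  read a, top A: go to q_4, push AA → (q_4, ε, AAZ)
  ε-move, top A: go to q_1, push ε → (q_1, ε, AZ)
All input consumed in state q_1 with stack AZ.

AZ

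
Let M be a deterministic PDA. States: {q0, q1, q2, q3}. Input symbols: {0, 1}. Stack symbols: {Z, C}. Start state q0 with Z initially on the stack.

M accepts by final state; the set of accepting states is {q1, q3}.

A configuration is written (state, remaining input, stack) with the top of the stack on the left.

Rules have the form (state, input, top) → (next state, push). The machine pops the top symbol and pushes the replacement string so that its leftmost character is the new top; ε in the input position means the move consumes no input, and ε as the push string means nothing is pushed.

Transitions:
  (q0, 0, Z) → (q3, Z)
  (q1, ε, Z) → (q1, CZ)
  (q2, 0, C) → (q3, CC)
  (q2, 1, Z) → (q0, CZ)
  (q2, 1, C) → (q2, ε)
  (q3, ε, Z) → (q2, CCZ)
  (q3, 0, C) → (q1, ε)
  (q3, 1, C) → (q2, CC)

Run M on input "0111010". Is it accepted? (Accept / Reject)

(q0, 0111010, Z)
  read 0, top Z: go to q3, push Z → (q3, 111010, Z)
  ε-move, top Z: go to q2, push CCZ → (q2, 111010, CCZ)
  read 1, top C: go to q2, push ε → (q2, 11010, CZ)
  read 1, top C: go to q2, push ε → (q2, 1010, Z)
  read 1, top Z: go to q0, push CZ → (q0, 010, CZ)
No transition applies at (q0, 010, CZ); input not fully consumed.

Reject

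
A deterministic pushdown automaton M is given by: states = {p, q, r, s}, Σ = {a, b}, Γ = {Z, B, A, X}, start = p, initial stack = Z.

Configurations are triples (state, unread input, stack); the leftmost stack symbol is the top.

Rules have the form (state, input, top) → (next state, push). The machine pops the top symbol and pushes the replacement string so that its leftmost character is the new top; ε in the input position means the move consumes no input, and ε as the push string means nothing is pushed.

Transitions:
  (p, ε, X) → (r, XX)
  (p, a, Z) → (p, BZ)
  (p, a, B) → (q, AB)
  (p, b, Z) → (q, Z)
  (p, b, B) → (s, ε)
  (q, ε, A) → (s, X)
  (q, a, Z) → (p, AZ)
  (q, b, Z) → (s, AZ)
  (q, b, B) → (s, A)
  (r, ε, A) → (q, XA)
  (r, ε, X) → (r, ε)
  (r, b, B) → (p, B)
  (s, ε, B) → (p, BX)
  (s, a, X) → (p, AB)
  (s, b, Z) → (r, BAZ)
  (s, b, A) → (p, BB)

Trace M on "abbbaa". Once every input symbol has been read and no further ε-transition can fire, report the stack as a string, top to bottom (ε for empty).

ABBAZ

(p, abbbaa, Z)
  read a, top Z: go to p, push BZ → (p, bbbaa, BZ)
  read b, top B: go to s, push ε → (s, bbaa, Z)
  read b, top Z: go to r, push BAZ → (r, baa, BAZ)
  read b, top B: go to p, push B → (p, aa, BAZ)
  read a, top B: go to q, push AB → (q, a, ABAZ)
  ε-move, top A: go to s, push X → (s, a, XBAZ)
  read a, top X: go to p, push AB → (p, ε, ABBAZ)
All input consumed in state p with stack ABBAZ.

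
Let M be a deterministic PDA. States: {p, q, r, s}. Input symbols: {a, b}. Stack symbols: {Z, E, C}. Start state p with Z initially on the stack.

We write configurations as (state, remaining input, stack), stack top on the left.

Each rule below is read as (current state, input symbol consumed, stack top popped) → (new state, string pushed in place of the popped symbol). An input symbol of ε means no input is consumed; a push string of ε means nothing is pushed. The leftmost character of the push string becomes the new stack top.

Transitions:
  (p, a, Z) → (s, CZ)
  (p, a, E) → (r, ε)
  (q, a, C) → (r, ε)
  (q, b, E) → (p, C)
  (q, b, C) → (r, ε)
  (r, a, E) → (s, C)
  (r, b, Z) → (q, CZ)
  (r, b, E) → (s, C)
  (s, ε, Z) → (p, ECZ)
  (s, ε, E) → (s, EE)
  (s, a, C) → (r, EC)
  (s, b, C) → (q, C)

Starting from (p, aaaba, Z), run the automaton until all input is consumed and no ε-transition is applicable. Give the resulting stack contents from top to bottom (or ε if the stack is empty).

(p, aaaba, Z) ⊢ (s, aaba, CZ) ⊢ (r, aba, ECZ) ⊢ (s, ba, CCZ) ⊢ (q, a, CCZ) ⊢ (r, ε, CZ)
All input consumed in state r with stack CZ.

CZ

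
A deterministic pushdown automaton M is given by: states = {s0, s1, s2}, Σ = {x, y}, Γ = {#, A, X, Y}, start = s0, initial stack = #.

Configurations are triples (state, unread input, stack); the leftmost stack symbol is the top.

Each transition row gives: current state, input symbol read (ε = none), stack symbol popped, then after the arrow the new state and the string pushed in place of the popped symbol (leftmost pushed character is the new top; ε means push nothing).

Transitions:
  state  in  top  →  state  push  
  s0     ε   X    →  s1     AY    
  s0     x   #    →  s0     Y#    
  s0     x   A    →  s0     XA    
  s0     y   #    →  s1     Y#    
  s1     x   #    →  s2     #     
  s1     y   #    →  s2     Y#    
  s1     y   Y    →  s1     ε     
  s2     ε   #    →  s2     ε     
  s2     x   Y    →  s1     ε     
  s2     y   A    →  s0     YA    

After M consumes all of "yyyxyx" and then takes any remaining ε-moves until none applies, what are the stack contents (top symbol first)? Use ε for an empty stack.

#

(s0, yyyxyx, #) ⊢ (s1, yyxyx, Y#) ⊢ (s1, yxyx, #) ⊢ (s2, xyx, Y#) ⊢ (s1, yx, #) ⊢ (s2, x, Y#) ⊢ (s1, ε, #)
All input consumed in state s1 with stack #.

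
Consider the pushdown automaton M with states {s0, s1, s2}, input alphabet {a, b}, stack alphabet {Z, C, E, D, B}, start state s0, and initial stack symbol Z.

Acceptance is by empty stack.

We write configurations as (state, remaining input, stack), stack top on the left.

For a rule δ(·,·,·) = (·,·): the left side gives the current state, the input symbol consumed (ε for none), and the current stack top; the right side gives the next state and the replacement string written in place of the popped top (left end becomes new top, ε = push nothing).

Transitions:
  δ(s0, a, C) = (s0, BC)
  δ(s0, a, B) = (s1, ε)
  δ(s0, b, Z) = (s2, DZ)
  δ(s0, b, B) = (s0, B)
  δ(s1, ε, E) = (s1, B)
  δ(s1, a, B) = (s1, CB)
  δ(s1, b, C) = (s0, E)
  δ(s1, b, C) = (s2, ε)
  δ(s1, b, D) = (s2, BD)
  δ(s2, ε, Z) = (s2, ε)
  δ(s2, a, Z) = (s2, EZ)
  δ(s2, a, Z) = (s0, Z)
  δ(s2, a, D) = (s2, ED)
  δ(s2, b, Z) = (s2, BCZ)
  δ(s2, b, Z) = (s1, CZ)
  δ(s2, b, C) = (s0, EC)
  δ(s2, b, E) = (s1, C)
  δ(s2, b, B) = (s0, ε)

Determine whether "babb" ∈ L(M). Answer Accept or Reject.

Reject

No computation consumes all input and empties the stack.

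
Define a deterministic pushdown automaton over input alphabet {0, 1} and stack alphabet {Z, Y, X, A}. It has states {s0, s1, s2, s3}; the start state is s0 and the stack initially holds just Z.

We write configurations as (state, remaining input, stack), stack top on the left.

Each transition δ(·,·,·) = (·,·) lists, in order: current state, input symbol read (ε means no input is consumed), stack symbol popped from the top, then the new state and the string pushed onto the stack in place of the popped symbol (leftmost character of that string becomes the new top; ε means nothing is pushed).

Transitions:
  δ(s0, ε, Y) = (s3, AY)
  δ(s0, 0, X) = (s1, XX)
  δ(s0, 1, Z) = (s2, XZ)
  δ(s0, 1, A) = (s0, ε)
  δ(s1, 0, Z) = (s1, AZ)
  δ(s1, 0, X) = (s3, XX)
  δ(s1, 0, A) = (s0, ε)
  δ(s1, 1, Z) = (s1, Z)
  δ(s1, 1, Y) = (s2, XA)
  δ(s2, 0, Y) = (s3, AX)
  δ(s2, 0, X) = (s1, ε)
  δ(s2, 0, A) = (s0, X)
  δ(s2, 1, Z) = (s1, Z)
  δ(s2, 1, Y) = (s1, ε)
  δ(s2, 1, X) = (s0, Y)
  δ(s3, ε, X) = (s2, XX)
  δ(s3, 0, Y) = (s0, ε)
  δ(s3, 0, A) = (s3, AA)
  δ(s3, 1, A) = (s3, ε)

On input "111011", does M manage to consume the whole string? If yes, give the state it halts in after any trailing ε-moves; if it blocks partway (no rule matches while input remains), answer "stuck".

s3

(s0, 111011, Z) ⊢ (s2, 11011, XZ) ⊢ (s0, 1011, YZ) ⊢ (s3, 1011, AYZ) ⊢ (s3, 011, YZ) ⊢ (s0, 11, Z) ⊢ (s2, 1, XZ) ⊢ (s0, ε, YZ) ⊢ (s3, ε, AYZ)
All input consumed; M is in state s3.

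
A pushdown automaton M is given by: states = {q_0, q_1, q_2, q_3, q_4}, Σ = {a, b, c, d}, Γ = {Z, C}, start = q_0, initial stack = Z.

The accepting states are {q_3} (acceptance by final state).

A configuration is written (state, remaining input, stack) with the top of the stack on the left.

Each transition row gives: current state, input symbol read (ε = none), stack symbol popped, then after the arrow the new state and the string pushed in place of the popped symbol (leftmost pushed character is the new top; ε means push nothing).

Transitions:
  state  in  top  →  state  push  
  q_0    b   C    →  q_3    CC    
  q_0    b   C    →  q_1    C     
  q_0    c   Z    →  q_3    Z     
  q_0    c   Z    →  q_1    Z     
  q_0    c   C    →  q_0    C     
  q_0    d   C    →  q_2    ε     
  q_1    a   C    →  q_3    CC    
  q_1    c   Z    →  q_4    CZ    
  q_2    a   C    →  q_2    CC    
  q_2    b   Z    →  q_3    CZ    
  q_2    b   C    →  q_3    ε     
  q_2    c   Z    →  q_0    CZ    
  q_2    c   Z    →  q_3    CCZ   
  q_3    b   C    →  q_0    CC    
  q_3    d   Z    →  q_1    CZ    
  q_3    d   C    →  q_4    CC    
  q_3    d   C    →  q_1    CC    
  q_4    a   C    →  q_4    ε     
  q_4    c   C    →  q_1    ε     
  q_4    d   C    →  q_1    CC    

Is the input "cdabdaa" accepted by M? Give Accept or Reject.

No computation consumes all input and reaches a final state.

Reject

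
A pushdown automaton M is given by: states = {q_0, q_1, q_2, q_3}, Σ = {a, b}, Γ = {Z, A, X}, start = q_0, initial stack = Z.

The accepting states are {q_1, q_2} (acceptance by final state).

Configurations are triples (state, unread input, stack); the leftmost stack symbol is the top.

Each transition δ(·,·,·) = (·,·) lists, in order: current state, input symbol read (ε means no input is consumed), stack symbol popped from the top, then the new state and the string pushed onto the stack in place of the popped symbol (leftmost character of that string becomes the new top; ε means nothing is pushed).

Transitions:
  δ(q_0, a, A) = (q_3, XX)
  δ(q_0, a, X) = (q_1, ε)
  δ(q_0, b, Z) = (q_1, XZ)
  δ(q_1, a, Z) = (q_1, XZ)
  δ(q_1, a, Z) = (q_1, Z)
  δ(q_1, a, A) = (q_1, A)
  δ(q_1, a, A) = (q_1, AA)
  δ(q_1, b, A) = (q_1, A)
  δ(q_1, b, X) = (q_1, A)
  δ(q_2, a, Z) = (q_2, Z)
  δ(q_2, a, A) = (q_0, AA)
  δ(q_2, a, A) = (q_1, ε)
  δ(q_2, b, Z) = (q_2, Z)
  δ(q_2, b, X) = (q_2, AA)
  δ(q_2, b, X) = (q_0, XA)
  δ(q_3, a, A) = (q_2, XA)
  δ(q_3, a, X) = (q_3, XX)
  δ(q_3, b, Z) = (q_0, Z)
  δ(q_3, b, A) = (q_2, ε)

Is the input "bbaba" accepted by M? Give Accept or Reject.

One accepting computation: (q_0, bbaba, Z) ⊢ (q_1, baba, XZ) ⊢ (q_1, aba, AZ) ⊢ (q_1, ba, AZ) ⊢ (q_1, a, AZ) ⊢ (q_1, ε, AZ)
All input consumed and state q_1 ∈ F.

Accept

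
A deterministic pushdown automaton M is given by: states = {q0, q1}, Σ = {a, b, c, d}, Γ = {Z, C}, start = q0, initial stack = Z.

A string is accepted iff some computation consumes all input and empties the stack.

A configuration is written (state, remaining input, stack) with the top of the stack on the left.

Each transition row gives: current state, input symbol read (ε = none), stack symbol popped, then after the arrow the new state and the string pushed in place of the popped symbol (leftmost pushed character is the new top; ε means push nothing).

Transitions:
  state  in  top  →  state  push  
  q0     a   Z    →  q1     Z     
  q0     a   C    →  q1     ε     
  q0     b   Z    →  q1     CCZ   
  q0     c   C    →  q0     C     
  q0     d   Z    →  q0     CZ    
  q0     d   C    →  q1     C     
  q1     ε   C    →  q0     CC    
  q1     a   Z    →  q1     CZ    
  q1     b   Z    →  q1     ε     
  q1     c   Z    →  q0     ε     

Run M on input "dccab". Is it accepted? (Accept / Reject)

(q0, dccab, Z) ⊢ (q0, ccab, CZ) ⊢ (q0, cab, CZ) ⊢ (q0, ab, CZ) ⊢ (q1, b, Z) ⊢ (q1, ε, ε)
All input consumed and the stack is empty.

Accept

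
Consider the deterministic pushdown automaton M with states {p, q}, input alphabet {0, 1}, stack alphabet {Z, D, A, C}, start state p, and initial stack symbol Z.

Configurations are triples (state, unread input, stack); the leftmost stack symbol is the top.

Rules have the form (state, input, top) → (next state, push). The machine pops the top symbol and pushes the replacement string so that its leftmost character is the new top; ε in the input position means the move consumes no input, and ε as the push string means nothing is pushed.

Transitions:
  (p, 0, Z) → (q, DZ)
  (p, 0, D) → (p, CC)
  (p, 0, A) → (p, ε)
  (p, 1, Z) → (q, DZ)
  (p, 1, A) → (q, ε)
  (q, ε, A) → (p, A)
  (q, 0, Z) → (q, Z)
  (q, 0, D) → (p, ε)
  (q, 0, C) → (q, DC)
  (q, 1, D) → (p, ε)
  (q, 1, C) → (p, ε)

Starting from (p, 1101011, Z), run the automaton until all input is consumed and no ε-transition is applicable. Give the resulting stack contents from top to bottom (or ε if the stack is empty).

(p, 1101011, Z)
  read 1, top Z: go to q, push DZ → (q, 101011, DZ)
  read 1, top D: go to p, push ε → (p, 01011, Z)
  read 0, top Z: go to q, push DZ → (q, 1011, DZ)
  read 1, top D: go to p, push ε → (p, 011, Z)
  read 0, top Z: go to q, push DZ → (q, 11, DZ)
  read 1, top D: go to p, push ε → (p, 1, Z)
  read 1, top Z: go to q, push DZ → (q, ε, DZ)
All input consumed in state q with stack DZ.

DZ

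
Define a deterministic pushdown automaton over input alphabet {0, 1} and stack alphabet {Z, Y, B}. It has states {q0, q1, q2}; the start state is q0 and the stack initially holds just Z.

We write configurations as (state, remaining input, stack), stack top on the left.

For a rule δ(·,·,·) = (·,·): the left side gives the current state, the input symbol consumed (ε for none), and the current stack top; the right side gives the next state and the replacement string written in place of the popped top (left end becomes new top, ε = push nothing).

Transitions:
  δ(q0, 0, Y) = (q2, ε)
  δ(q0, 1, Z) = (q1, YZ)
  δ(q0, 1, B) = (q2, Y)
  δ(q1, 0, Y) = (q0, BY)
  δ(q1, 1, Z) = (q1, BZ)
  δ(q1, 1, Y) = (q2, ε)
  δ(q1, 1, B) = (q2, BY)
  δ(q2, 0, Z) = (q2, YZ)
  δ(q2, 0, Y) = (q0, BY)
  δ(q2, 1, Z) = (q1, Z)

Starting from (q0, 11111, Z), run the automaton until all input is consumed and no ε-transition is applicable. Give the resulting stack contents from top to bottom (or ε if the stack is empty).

BYZ

(q0, 11111, Z)
  read 1, top Z: go to q1, push YZ → (q1, 1111, YZ)
  read 1, top Y: go to q2, push ε → (q2, 111, Z)
  read 1, top Z: go to q1, push Z → (q1, 11, Z)
  read 1, top Z: go to q1, push BZ → (q1, 1, BZ)
  read 1, top B: go to q2, push BY → (q2, ε, BYZ)
All input consumed in state q2 with stack BYZ.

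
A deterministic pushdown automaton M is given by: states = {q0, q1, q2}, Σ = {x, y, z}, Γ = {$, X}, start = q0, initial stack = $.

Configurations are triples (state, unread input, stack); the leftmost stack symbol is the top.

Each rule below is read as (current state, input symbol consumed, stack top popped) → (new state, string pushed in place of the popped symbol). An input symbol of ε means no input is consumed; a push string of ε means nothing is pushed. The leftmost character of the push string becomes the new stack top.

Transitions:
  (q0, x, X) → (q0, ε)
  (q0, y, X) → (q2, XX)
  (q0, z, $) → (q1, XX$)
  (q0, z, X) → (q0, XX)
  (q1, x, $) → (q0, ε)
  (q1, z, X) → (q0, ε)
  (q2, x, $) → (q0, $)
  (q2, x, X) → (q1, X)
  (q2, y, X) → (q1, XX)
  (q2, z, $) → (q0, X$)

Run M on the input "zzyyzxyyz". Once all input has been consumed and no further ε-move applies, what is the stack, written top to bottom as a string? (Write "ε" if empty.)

(q0, zzyyzxyyz, $) ⊢ (q1, zyyzxyyz, XX$) ⊢ (q0, yyzxyyz, X$) ⊢ (q2, yzxyyz, XX$) ⊢ (q1, zxyyz, XXX$) ⊢ (q0, xyyz, XX$) ⊢ (q0, yyz, X$) ⊢ (q2, yz, XX$) ⊢ (q1, z, XXX$) ⊢ (q0, ε, XX$)
All input consumed in state q0 with stack XX$.

XX$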